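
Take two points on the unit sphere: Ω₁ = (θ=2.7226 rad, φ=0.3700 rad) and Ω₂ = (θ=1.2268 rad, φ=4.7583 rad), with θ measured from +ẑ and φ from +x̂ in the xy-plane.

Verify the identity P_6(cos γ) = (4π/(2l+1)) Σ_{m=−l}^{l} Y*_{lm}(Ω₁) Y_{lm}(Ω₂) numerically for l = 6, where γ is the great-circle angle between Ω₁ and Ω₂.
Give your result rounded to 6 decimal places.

Term-by-term m-sum for l=6 (normalisation 4π/13 = 0.966644):
  term(m=-6) = 0.00027 - 0.00069j   from Y*(Ω₁)=-0.00132 + 0.00174j, Y(Ω₂)=-0.32361 + 0.09147j
  term(m=-5) = 0.00710 + 0.00035j   from Y*(Ω₁)=0.00470 - 0.01638j, Y(Ω₂)=0.09496 + 0.40638j
  term(m=-4) = 0.00152 + 0.00542j   from Y*(Ω₁)=0.00725 + 0.07962j, Y(Ω₂)=0.06919 - 0.01285j
  term(m=-3) = 0.06557 - 0.04472j   from Y*(Ω₁)=-0.11010 - 0.22178j, Y(Ω₂)=0.04401 + 0.31751j
  term(m=-2) = 0.06895 + 0.05222j   from Y*(Ω₁)=0.35666 + 0.32567j, Y(Ω₂)=0.17832 - 0.01642j
  term(m=-1) = 0.03784 - 0.11266j   from Y*(Ω₁)=-0.42045 - 0.16308j, Y(Ω₂)=0.01209 + 0.26325j
  term(m=+0) = -0.03239 + 0.00000j   from Y*(Ω₁)=-0.15885 + 0.00000j, Y(Ω₂)=0.20390 + 0.00000j
  term(m=+1) = 0.03784 + 0.11266j   from Y*(Ω₁)=0.42045 - 0.16308j, Y(Ω₂)=-0.01209 + 0.26325j
  term(m=+2) = 0.06895 - 0.05222j   from Y*(Ω₁)=0.35666 - 0.32567j, Y(Ω₂)=0.17832 + 0.01642j
  term(m=+3) = 0.06557 + 0.04472j   from Y*(Ω₁)=0.11010 - 0.22178j, Y(Ω₂)=-0.04401 + 0.31751j
  term(m=+4) = 0.00152 - 0.00542j   from Y*(Ω₁)=0.00725 - 0.07962j, Y(Ω₂)=0.06919 + 0.01285j
  term(m=+5) = 0.00710 - 0.00035j   from Y*(Ω₁)=-0.00470 - 0.01638j, Y(Ω₂)=-0.09496 + 0.40638j
  term(m=+6) = 0.00027 + 0.00069j   from Y*(Ω₁)=-0.00132 - 0.00174j, Y(Ω₂)=-0.32361 - 0.09147j
Total Σ_m = 0.33014 - 0.00000j. Multiply by 0.966644: 0.31912 - 0.00000j. P_6(cos γ) = 0.319124

0.319124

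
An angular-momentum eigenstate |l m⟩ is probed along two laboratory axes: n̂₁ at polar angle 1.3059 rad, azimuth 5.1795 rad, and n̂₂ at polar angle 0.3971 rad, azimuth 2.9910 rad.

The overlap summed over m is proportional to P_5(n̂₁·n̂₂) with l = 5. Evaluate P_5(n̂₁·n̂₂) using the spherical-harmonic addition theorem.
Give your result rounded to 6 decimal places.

Addition theorem: P_5(cos γ) = (4π/11) Σ_m Y*_{lm}(Ω₁) Y_{lm}(Ω₂), m = −5…5:
  m=-5: Y*=+0.280423+0.269080i  Y=-0.002930-0.002746i  product -0.000083-0.001558i
  m=-4: Y*=-0.097774+0.318730i  Y=+0.024951+0.017157i  product -0.007908+0.006275i
  m=-3: Y*=+0.117435-0.020094i  Y=-0.119795-0.058131i  product -0.015236-0.004419i
  m=-2: Y*=+0.195160+0.264004i  Y=+0.346313+0.107577i  product +0.039186+0.112423i
  m=-1: Y*=+0.019355-0.038376i  Y=-0.524372-0.079569i  product -0.013203+0.018584i
  m=+0: Y*=+0.321432-0.000000i  Y=+0.111450+0.000000i  product +0.035824+0.000000i
  m=+1: Y*=-0.019355-0.038376i  Y=+0.524372-0.079569i  product -0.013203-0.018584i
  m=+2: Y*=+0.195160-0.264004i  Y=+0.346313-0.107577i  product +0.039186-0.112423i
  m=+3: Y*=-0.117435-0.020094i  Y=+0.119795-0.058131i  product -0.015236+0.004419i
  m=+4: Y*=-0.097774-0.318730i  Y=+0.024951-0.017157i  product -0.007908-0.006275i
  m=+5: Y*=-0.280423+0.269080i  Y=+0.002930-0.002746i  product -0.000083+0.001558i
Σ over m = +0.041336+0.000000i; ×(4π/11) → +0.047222+0.000000i. Real part: 0.047222

0.047222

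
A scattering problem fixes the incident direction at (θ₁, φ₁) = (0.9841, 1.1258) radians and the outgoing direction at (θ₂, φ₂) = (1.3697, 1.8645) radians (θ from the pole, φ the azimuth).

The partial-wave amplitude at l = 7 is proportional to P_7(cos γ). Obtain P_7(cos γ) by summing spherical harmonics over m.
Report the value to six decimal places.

0.103932

Expand P_7 via completeness: Σ_{m} conj(Y_{7,m}) at Ω₁ times Y_{7,m} at Ω₂ —
  [-7]  conj(Y_{7,-7})(Ω₁) = (-0.003697, 0.138849) ; Y_{7,-7}(Ω₂) = (0.383592, -0.202210) ; Δ = (0.026658, 0.054009)
  [-6]  conj(Y_{7,-6})(Ω₁) = (0.307777, 0.156966) ; Y_{7,-6}(Ω₂) = (0.062927, 0.324704) ; Δ = (-0.031600, 0.109814)
  [-5]  conj(Y_{7,-5})(Ω₁) = (0.348046, -0.266892) ; Y_{7,-5}(Ω₂) = (0.158688, 0.016287) ; Δ = (0.059578, -0.036684)
  [-4]  conj(Y_{7,-4})(Ω₁) = (-0.039943, -0.188147) ; Y_{7,-4}(Ω₂) = (-0.129321, 0.309333) ; Δ = (0.063365, 0.011976)
  [-3]  conj(Y_{7,-3})(Ω₁) = (0.235805, 0.056659) ; Y_{7,-3}(Ω₂) = (0.047724, 0.039363) ; Δ = (0.009023, 0.011986)
  [-2]  conj(Y_{7,-2})(Ω₁) = (0.199670, -0.246509) ; Y_{7,-2}(Ω₂) = (-0.270706, 0.180238) ; Δ = (-0.009622, 0.102720)
  [-1]  conj(Y_{7,-1})(Ω₁) = (0.051038, 0.107021) ; Y_{7,-1}(Ω₂) = (0.006786, 0.022437) ; Δ = (-0.002055, 0.001871)
  [+0]  conj(Y_{7,0})(Ω₁) = (0.332580, -0.000000) ; Y_{7,0}(Ω₂) = (-0.320636, 0.000000) ; Δ = (-0.106637, 0.000000)
  [+1]  conj(Y_{7,1})(Ω₁) = (-0.051038, 0.107021) ; Y_{7,1}(Ω₂) = (-0.006786, 0.022437) ; Δ = (-0.002055, -0.001871)
  [+2]  conj(Y_{7,2})(Ω₁) = (0.199670, 0.246509) ; Y_{7,2}(Ω₂) = (-0.270706, -0.180238) ; Δ = (-0.009622, -0.102720)
  [+3]  conj(Y_{7,3})(Ω₁) = (-0.235805, 0.056659) ; Y_{7,3}(Ω₂) = (-0.047724, 0.039363) ; Δ = (0.009023, -0.011986)
  [+4]  conj(Y_{7,4})(Ω₁) = (-0.039943, 0.188147) ; Y_{7,4}(Ω₂) = (-0.129321, -0.309333) ; Δ = (0.063365, -0.011976)
  [+5]  conj(Y_{7,5})(Ω₁) = (-0.348046, -0.266892) ; Y_{7,5}(Ω₂) = (-0.158688, 0.016287) ; Δ = (0.059578, 0.036684)
  [+6]  conj(Y_{7,6})(Ω₁) = (0.307777, -0.156966) ; Y_{7,6}(Ω₂) = (0.062927, -0.324704) ; Δ = (-0.031600, -0.109814)
  [+7]  conj(Y_{7,7})(Ω₁) = (0.003697, 0.138849) ; Y_{7,7}(Ω₂) = (-0.383592, -0.202210) ; Δ = (0.026658, -0.054009)
Total Σ_m = (0.124060, 0.000000). Multiply by 0.837758: (0.103932, 0.000000). P_7(cos γ) = 0.103932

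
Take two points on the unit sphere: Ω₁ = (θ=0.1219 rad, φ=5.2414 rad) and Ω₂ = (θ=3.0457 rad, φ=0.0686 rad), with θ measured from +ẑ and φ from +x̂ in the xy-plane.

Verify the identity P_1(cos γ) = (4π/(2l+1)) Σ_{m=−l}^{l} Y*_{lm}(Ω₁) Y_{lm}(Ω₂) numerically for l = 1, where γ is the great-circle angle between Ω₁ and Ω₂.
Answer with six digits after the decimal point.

-0.982846

Expand P_1 via completeness: Σ_{m} conj(Y_{1,m}) at Ω₁ times Y_{1,m} at Ω₂ —
  [-1]  conj(Y_{1,-1})(Ω₁) = (0.021202, -0.036269) ; Y_{1,-1}(Ω₂) = (0.033002, -0.002267) ; Δ = (0.000617, -0.001245)
  [+0]  conj(Y_{1,0})(Ω₁) = (0.484977, -0.000000) ; Y_{1,0}(Ω₂) = (-0.486358, 0.000000) ; Δ = (-0.235872, 0.000000)
  [+1]  conj(Y_{1,1})(Ω₁) = (-0.021202, -0.036269) ; Y_{1,1}(Ω₂) = (-0.033002, -0.002267) ; Δ = (0.000617, 0.001245)
Σ over m = (-0.234637, 0.000000); ×(4π/3) → (-0.982846, 0.000000). Real part: -0.982846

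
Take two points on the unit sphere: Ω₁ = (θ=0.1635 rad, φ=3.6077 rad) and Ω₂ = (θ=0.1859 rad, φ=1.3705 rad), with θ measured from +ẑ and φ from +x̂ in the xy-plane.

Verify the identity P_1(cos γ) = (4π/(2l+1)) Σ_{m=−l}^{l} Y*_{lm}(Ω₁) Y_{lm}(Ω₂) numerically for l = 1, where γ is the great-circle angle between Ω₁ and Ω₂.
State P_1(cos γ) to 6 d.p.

0.951066

Addition theorem: P_1(cos γ) = (4π/3) Σ_m Y*_{lm}(Ω₁) Y_{lm}(Ω₂), m = −1…1:
  term(m=-1) = -0.002220+0.002823i   from Y*(Ω₁)=-0.050238-0.025274i, Y(Ω₂)=+0.012705-0.062581i
  term(m=+0) = +0.231490+0.000000i   from Y*(Ω₁)=+0.482086-0.000000i, Y(Ω₂)=+0.480184+0.000000i
  term(m=+1) = -0.002220-0.002823i   from Y*(Ω₁)=+0.050238-0.025274i, Y(Ω₂)=-0.012705-0.062581i
Total Σ_m = +0.227050+0.000000i. Multiply by 4.188790: +0.951066+0.000000i. P_1(cos γ) = 0.951066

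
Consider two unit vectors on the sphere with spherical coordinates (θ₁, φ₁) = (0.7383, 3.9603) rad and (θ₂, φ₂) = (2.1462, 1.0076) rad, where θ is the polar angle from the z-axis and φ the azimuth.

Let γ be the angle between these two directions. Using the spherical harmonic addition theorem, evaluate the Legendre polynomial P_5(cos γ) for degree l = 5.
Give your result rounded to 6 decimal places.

Addition theorem: P_5(cos γ) = (4π/11) Σ_m Y*_{lm}(Ω₁) Y_{lm}(Ω₂), m = −5…5:
  term(m=-5) = (-0.007248, 0.010018)   from Y*(Ω₁)=(0.037181, 0.052208), Y(Ω₂)=(0.061713, 0.182785)
  term(m=-4) = (-0.064153, 0.060436)   from Y*(Ω₁)=(-0.220761, -0.029589), Y(Ω₂)=(0.249427, -0.307193)
  term(m=-3) = (-0.118751, 0.075560)   from Y*(Ω₁)=(0.320308, -0.261932), Y(Ω₂)=(-0.337772, -0.040315)
  term(m=-2) = (0.024516, -0.009729)   from Y*(Ω₁)=(-0.024231, 0.363194), Y(Ω₂)=(-0.031153, -0.065423)
  term(m=-1) = (-0.027778, 0.005310)   from Y*(Ω₁)=(0.055129, 0.058929), Y(Ω₂)=(-0.187110, 0.296336)
  term(m=+0) = (-0.004993, -0.000000)   from Y*(Ω₁)=(-0.384040, -0.000000), Y(Ω₂)=(0.013000, 0.000000)
  term(m=+1) = (-0.027778, -0.005310)   from Y*(Ω₁)=(-0.055129, 0.058929), Y(Ω₂)=(0.187110, 0.296336)
  term(m=+2) = (0.024516, 0.009729)   from Y*(Ω₁)=(-0.024231, -0.363194), Y(Ω₂)=(-0.031153, 0.065423)
  term(m=+3) = (-0.118751, -0.075560)   from Y*(Ω₁)=(-0.320308, -0.261932), Y(Ω₂)=(0.337772, -0.040315)
  term(m=+4) = (-0.064153, -0.060436)   from Y*(Ω₁)=(-0.220761, 0.029589), Y(Ω₂)=(0.249427, 0.307193)
  term(m=+5) = (-0.007248, -0.010018)   from Y*(Ω₁)=(-0.037181, 0.052208), Y(Ω₂)=(-0.061713, 0.182785)
Σ over m = (-0.391820, 0.000000); ×(4π/11) → (-0.447615, 0.000000). Real part: -0.447615

-0.447615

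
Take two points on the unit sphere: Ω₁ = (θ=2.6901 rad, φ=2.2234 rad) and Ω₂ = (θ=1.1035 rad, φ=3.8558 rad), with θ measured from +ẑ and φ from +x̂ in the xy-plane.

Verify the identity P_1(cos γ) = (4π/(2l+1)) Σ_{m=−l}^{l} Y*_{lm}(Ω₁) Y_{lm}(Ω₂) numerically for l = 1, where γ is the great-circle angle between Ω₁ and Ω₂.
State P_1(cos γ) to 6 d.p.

Summing Y*_{l m}(θ₁,φ₁)·Y_{l m}(θ₂,φ₂) over m ∈ [−1, 1]; prefactor 4π/(2·1+1) = 4.188790:
  m=-1: -0.09154 + 0.11977j × -0.23307 + 0.20204j = -0.00286 - 0.04641j  (running Σ = -0.00286 - 0.04641j)
  m=0: -0.43964 + 0.00000j × 0.22010 + 0.00000j = -0.09677 + 0.00000j  (running Σ = -0.09963 - 0.04641j)
  m=1: 0.09154 + 0.11977j × 0.23307 + 0.20204j = -0.00286 + 0.04641j  (running Σ = -0.10249 + 0.00000j)
Accumulated sum -0.10249 + 0.00000j; after 4π/(2l+1) scaling, -0.42932 + 0.00000j ⇒ P_1 = -0.429317

-0.429317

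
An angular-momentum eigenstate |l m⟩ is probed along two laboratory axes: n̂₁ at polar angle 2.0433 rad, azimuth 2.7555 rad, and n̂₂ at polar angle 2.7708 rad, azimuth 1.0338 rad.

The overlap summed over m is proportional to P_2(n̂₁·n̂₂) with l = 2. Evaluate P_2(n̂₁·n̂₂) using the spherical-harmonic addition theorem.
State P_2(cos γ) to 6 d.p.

-0.288294

Expand P_2 via completeness: Σ_{m} conj(Y_{2,m}) at Ω₁ times Y_{2,m} at Ω₂ —
  m=-2: (0.219404, -0.213682) × (-0.024173, -0.044587) = (-0.014831, -0.004617)  (running Σ = (-0.014831, -0.004617))
  m=-1: (0.290029, -0.117895) × (-0.133471, 0.224188) = (-0.012280, 0.080757)  (running Σ = (-0.027111, 0.076140))
  m=0: (-0.119409, -0.000000) × (0.506550, 0.000000) = (-0.060487, -0.000000)  (running Σ = (-0.087597, 0.076140))
  m=1: (-0.290029, -0.117895) × (0.133471, 0.224188) = (-0.012280, -0.080757)  (running Σ = (-0.099877, -0.004617))
  m=2: (0.219404, 0.213682) × (-0.024173, 0.044587) = (-0.014831, 0.004617)  (running Σ = (-0.114708, 0.000000))
Σ over m = (-0.114708, 0.000000); ×(4π/5) → (-0.288294, 0.000000). Real part: -0.288294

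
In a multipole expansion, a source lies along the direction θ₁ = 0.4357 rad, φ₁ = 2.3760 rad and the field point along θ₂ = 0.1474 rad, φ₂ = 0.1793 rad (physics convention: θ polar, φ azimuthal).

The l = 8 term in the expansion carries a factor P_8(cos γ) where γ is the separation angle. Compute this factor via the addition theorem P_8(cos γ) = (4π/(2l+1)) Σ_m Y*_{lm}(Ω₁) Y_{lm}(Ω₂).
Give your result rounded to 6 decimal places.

-0.316808

Term-by-term m-sum for l=8 (normalisation 4π/17 = 0.739198):
  m=-8: +0.000512+0.000082i × +0.000000-0.000000i = +0.000000-0.000000i  (running Σ = +0.000000-0.000000i)
  m=-7: -0.002686-0.003558i × +0.000001-0.000003i = -0.000000+0.000000i  (running Σ = -0.000000+0.000000i)
  m=-6: -0.002857+0.023928i × +0.000025-0.000045i = +0.000001+0.000001i  (running Σ = +0.000001+0.000001i)
  m=-5: +0.071229-0.058354i × +0.000401-0.000501i = -0.000001-0.000059i  (running Σ = +0.000000-0.000058i)
  m=-4: -0.251840-0.019993i × +0.004482-0.003909i = -0.001207+0.000895i  (running Σ = -0.001207+0.000836i)
  m=-3: +0.315167+0.355035i × +0.035015-0.020889i = +0.018452+0.005848i  (running Σ = +0.017245+0.006684i)
  m=-2: +0.020286-0.511874i × +0.184598-0.069188i = -0.031671-0.095894i  (running Σ = -0.014426-0.089210i)
  m=-1: -0.046943+0.045119i × +0.585647-0.106146i = -0.022703+0.031407i  (running Σ = -0.037128-0.057803i)
  m=0: -0.472145-0.000000i × +0.750463+0.000000i = -0.354327-0.000000i  (running Σ = -0.391455-0.057803i)
  m=1: +0.046943+0.045119i × -0.585647-0.106146i = -0.022703-0.031407i  (running Σ = -0.414158-0.089210i)
  m=2: +0.020286+0.511874i × +0.184598+0.069188i = -0.031671+0.095894i  (running Σ = -0.445829+0.006684i)
  m=3: -0.315167+0.355035i × -0.035015-0.020889i = +0.018452-0.005848i  (running Σ = -0.427377+0.000836i)
  m=4: -0.251840+0.019993i × +0.004482+0.003909i = -0.001207-0.000895i  (running Σ = -0.428584-0.000058i)
  m=5: -0.071229-0.058354i × -0.000401-0.000501i = -0.000001+0.000059i  (running Σ = -0.428585+0.000001i)
  m=6: -0.002857-0.023928i × +0.000025+0.000045i = +0.000001-0.000001i  (running Σ = -0.428584+0.000000i)
  m=7: +0.002686-0.003558i × -0.000001-0.000003i = -0.000000-0.000000i  (running Σ = -0.428584-0.000000i)
  m=8: +0.000512-0.000082i × +0.000000+0.000000i = +0.000000+0.000000i  (running Σ = -0.428584-0.000000i)
Accumulated sum -0.428584-0.000000i; after 4π/(2l+1) scaling, -0.316808-0.000000i ⇒ P_8 = -0.316808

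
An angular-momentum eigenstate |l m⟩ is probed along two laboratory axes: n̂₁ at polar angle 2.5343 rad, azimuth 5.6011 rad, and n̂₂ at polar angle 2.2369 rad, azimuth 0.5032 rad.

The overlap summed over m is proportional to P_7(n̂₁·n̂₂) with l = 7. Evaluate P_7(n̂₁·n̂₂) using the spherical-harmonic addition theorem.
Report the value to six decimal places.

Expand P_7 via completeness: Σ_{m} conj(Y_{7,m}) at Ω₁ times Y_{7,m} at Ω₂ —
  [-7]  conj(Y_{7,-7})(Ω₁) = 0.00061 + 0.00983j ; Y_{7,-7}(Ω₂) = -0.08622 + 0.03452j ; Δ = -0.00039 - 0.00083j
  [-6]  conj(Y_{7,-6})(Ω₁) = 0.03082 - 0.04318j ; Y_{7,-6}(Ω₂) = 0.27106 + 0.03334j ; Δ = 0.00979 - 0.01068j
  [-5]  conj(Y_{7,-5})(Ω₁) = -0.16625 + 0.04580j ; Y_{7,-5}(Ω₂) = -0.35422 - 0.25589j ; Δ = 0.07061 + 0.02632j
  [-4]  conj(Y_{7,-4})(Ω₁) = 0.33749 + 0.14799j ; Y_{7,-4}(Ω₂) = 0.14557 + 0.30760j ; Δ = 0.00361 + 0.12535j
  [-3]  conj(Y_{7,-3})(Ω₁) = -0.22137 - 0.42996j ; Y_{7,-3}(Ω₂) = -0.00445 + 0.07256j ; Δ = 0.03218 - 0.01415j
  [-2]  conj(Y_{7,-2})(Ω₁) = -0.05023 + 0.23961j ; Y_{7,-2}(Ω₂) = 0.19669 - 0.31069j ; Δ = 0.06457 + 0.06274j
  [-1]  conj(Y_{7,-1})(Ω₁) = -0.21236 + 0.17246j ; Y_{7,-1}(Ω₂) = -0.07653 + 0.04213j ; Δ = 0.00899 - 0.02214j
  [+0]  conj(Y_{7,0})(Ω₁) = 0.34563 + 0.00000j ; Y_{7,0}(Ω₂) = -0.34274 + 0.00000j ; Δ = -0.11846 + 0.00000j
  [+1]  conj(Y_{7,1})(Ω₁) = 0.21236 + 0.17246j ; Y_{7,1}(Ω₂) = 0.07653 + 0.04213j ; Δ = 0.00899 + 0.02214j
  [+2]  conj(Y_{7,2})(Ω₁) = -0.05023 - 0.23961j ; Y_{7,2}(Ω₂) = 0.19669 + 0.31069j ; Δ = 0.06457 - 0.06274j
  [+3]  conj(Y_{7,3})(Ω₁) = 0.22137 - 0.42996j ; Y_{7,3}(Ω₂) = 0.00445 + 0.07256j ; Δ = 0.03218 + 0.01415j
  [+4]  conj(Y_{7,4})(Ω₁) = 0.33749 - 0.14799j ; Y_{7,4}(Ω₂) = 0.14557 - 0.30760j ; Δ = 0.00361 - 0.12535j
  [+5]  conj(Y_{7,5})(Ω₁) = 0.16625 + 0.04580j ; Y_{7,5}(Ω₂) = 0.35422 - 0.25589j ; Δ = 0.07061 - 0.02632j
  [+6]  conj(Y_{7,6})(Ω₁) = 0.03082 + 0.04318j ; Y_{7,6}(Ω₂) = 0.27106 - 0.03334j ; Δ = 0.00979 + 0.01068j
  [+7]  conj(Y_{7,7})(Ω₁) = -0.00061 + 0.00983j ; Y_{7,7}(Ω₂) = 0.08622 + 0.03452j ; Δ = -0.00039 + 0.00083j
Total Σ_m = 0.26025 - 0.00000j. Multiply by 0.837758: 0.21802 - 0.00000j. P_7(cos γ) = 0.218024

0.218024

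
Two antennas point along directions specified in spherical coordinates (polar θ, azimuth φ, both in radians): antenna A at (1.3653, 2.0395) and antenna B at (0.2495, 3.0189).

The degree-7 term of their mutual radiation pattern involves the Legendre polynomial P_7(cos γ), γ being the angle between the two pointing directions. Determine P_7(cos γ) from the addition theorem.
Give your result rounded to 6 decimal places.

Expand P_7 via completeness: Σ_{m} conj(Y_{7,m}) at Ω₁ times Y_{7,m} at Ω₂ —
  m=-7: -0.05984 + 0.42671j × -0.00002 - 0.00002j = 0.00001 - 0.00001j  (running Σ = 0.00001 - 0.00001j)
  m=-6: 0.31798 - 0.10869j × 0.00030 + 0.00028j = 0.00013 + 0.00005j  (running Σ = 0.00014 + 0.00005j)
  m=-5: 0.10836 + 0.10565j × -0.00309 - 0.00217j = -0.00010 - 0.00056j  (running Σ = 0.00003 - 0.00051j)
  m=-4: 0.10123 - 0.32265j × 0.02147 + 0.01147j = 0.00587 - 0.00577j  (running Σ = 0.00591 - 0.00628j)
  m=-3: 0.05118 - 0.00851j × -0.10430 - 0.04022j = -0.00568 - 0.00117j  (running Σ = 0.00023 - 0.00745j)
  m=-2: -0.19319 - 0.26309j × 0.33896 + 0.08489j = -0.04315 - 0.10557j  (running Σ = -0.04292 - 0.11302j)
  m=-1: 0.00582 - 0.01150j × -0.63408 - 0.07819j = -0.00459 + 0.00684j  (running Σ = -0.04752 - 0.10619j)
  m=0: -0.32123 + 0.00000j × 0.32698 + 0.00000j = -0.10504 + 0.00000j  (running Σ = -0.15255 - 0.10619j)
  m=1: -0.00582 - 0.01150j × 0.63408 - 0.07819j = -0.00459 - 0.00684j  (running Σ = -0.15714 - 0.11302j)
  m=2: -0.19319 + 0.26309j × 0.33896 - 0.08489j = -0.04315 + 0.10557j  (running Σ = -0.20029 - 0.00745j)
  m=3: -0.05118 - 0.00851j × 0.10430 - 0.04022j = -0.00568 + 0.00117j  (running Σ = -0.20597 - 0.00628j)
  m=4: 0.10123 + 0.32265j × 0.02147 - 0.01147j = 0.00587 + 0.00577j  (running Σ = -0.20010 - 0.00051j)
  m=5: -0.10836 + 0.10565j × 0.00309 - 0.00217j = -0.00010 + 0.00056j  (running Σ = -0.20020 + 0.00005j)
  m=6: 0.31798 + 0.10869j × 0.00030 - 0.00028j = 0.00013 - 0.00005j  (running Σ = -0.20008 - 0.00001j)
  m=7: 0.05984 + 0.42671j × 0.00002 - 0.00002j = 0.00001 + 0.00001j  (running Σ = -0.20007 - 0.00000j)
Total Σ_m = -0.20007 - 0.00000j. Multiply by 0.837758: -0.16761 - 0.00000j. P_7(cos γ) = -0.167607

-0.167607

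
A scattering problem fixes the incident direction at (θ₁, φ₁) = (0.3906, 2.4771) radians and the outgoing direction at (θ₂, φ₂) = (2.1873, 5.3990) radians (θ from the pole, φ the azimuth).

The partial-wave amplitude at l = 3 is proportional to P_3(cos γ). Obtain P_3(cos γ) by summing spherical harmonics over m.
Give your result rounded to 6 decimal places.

-0.213528

Summing Y*_{l m}(θ₁,φ₁)·Y_{l m}(θ₂,φ₂) over m ∈ [−3, 3]; prefactor 4π/(2·3+1) = 1.795196:
  m=-3: +0.009446+0.021002i × -0.200052+0.106458i = -0.004126-0.003196i  (running Σ = -0.004126-0.003196i)
  m=-2: +0.032805-0.133008i × +0.077213-0.385709i = -0.048769-0.022923i  (running Σ = -0.052895-0.026119i)
  m=-1: -0.317258+0.248517i × +0.112244+0.136940i = -0.069642-0.015551i  (running Σ = -0.122537-0.041670i)
  m=0: +0.440023-0.000000i × +0.286645+0.000000i = +0.126130+0.000000i  (running Σ = +0.003593-0.041670i)
  m=1: +0.317258+0.248517i × -0.112244+0.136940i = -0.069642+0.015551i  (running Σ = -0.066049-0.026119i)
  m=2: +0.032805+0.133008i × +0.077213+0.385709i = -0.048769+0.022923i  (running Σ = -0.114818-0.003196i)
  m=3: -0.009446+0.021002i × +0.200052+0.106458i = -0.004126+0.003196i  (running Σ = -0.118944+0.000000i)
Σ over m = -0.118944+0.000000i; ×(4π/7) → -0.213528+0.000000i. Real part: -0.213528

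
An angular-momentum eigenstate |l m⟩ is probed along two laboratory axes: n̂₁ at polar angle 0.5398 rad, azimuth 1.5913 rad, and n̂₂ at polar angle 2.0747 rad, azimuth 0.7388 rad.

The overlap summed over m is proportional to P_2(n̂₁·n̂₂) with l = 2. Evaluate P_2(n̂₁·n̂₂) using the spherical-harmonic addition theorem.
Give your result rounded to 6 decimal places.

Expand P_2 via completeness: Σ_{m} conj(Y_{2,m}) at Ω₁ times Y_{2,m} at Ω₂ —
  m=-2: -0.10195 - 0.00418j × 0.02757 - 0.29493j = -0.00404 + 0.02995j  (running Σ = -0.00404 + 0.02995j)
  m=-1: -0.00698 + 0.34053j × -0.24149 + 0.21997j = -0.07322 - 0.08377j  (running Σ = -0.07727 - 0.05382j)
  m=0: 0.38084 + 0.00000j × -0.09480 + 0.00000j = -0.03610 + 0.00000j  (running Σ = -0.11337 - 0.05382j)
  m=1: 0.00698 + 0.34053j × 0.24149 + 0.21997j = -0.07322 + 0.08377j  (running Σ = -0.18659 + 0.02995j)
  m=2: -0.10195 + 0.00418j × 0.02757 + 0.29493j = -0.00404 - 0.02995j  (running Σ = -0.19063 + 0.00000j)
Accumulated sum -0.19063 + 0.00000j; after 4π/(2l+1) scaling, -0.47912 + 0.00000j ⇒ P_2 = -0.479117

-0.479117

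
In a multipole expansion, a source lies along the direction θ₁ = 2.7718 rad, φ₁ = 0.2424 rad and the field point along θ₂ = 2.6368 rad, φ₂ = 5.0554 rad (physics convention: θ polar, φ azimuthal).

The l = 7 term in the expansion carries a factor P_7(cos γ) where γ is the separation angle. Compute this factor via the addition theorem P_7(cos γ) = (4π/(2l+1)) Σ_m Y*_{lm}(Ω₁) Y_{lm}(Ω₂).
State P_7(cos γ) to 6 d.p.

-0.354043

Term-by-term m-sum for l=7 (normalisation 4π/15 = 0.837758):
  [-7]  conj(Y_{7,-7})(Ω₁) = -0.000051+0.000400i ; Y_{7,-7}(Ω₂) = -0.002088+0.002284i ; Δ = -0.000001-0.000001i
  [-6]  conj(Y_{7,-6})(Ω₁) = -0.000452-0.003862i ; Y_{7,-6}(Ω₂) = -0.009811-0.018515i ; Δ = -0.000067+0.000046i
  [-5]  conj(Y_{7,-5})(Ω₁) = +0.008186+0.021827i ; Y_{7,-5}(Ω₂) = +0.086074-0.012504i ; Δ = +0.000978+0.001776i
  [-4]  conj(Y_{7,-4})(Ω₁) = -0.054825-0.079933i ; Y_{7,-4}(Ω₂) = -0.048285+0.239734i ; Δ = +0.021810-0.009284i
  [-3]  conj(Y_{7,-3})(Ω₁) = +0.209539+0.186467i ; Y_{7,-3}(Ω₂) = -0.389936-0.234675i ; Δ = -0.037948-0.121884i
  [-2]  conj(Y_{7,-2})(Ω₁) = -0.462810-0.243775i ; Y_{7,-2}(Ω₂) = +0.363280-0.297407i ; Δ = -0.240630+0.049084i
  [-1]  conj(Y_{7,-1})(Ω₁) = +0.451067+0.111532i ; Y_{7,-1}(Ω₂) = +0.008270+0.023156i ; Δ = +0.001148+0.011367i
  [+0]  conj(Y_{7,0})(Ω₁) = +0.193291-0.000000i ; Y_{7,0}(Ω₂) = +0.449139+0.000000i ; Δ = +0.086814+0.000000i
  [+1]  conj(Y_{7,1})(Ω₁) = -0.451067+0.111532i ; Y_{7,1}(Ω₂) = -0.008270+0.023156i ; Δ = +0.001148-0.011367i
  [+2]  conj(Y_{7,2})(Ω₁) = -0.462810+0.243775i ; Y_{7,2}(Ω₂) = +0.363280+0.297407i ; Δ = -0.240630-0.049084i
  [+3]  conj(Y_{7,3})(Ω₁) = -0.209539+0.186467i ; Y_{7,3}(Ω₂) = +0.389936-0.234675i ; Δ = -0.037948+0.121884i
  [+4]  conj(Y_{7,4})(Ω₁) = -0.054825+0.079933i ; Y_{7,4}(Ω₂) = -0.048285-0.239734i ; Δ = +0.021810+0.009284i
  [+5]  conj(Y_{7,5})(Ω₁) = -0.008186+0.021827i ; Y_{7,5}(Ω₂) = -0.086074-0.012504i ; Δ = +0.000978-0.001776i
  [+6]  conj(Y_{7,6})(Ω₁) = -0.000452+0.003862i ; Y_{7,6}(Ω₂) = -0.009811+0.018515i ; Δ = -0.000067-0.000046i
  [+7]  conj(Y_{7,7})(Ω₁) = +0.000051+0.000400i ; Y_{7,7}(Ω₂) = +0.002088+0.002284i ; Δ = -0.000001+0.000001i
Accumulated sum -0.422607+0.000000i; after 4π/(2l+1) scaling, -0.354043+0.000000i ⇒ P_7 = -0.354043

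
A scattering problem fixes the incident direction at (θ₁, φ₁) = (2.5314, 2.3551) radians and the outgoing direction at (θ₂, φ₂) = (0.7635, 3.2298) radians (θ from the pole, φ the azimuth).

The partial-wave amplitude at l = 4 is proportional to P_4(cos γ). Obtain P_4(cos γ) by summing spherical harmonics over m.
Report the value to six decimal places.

0.003717

Term-by-term m-sum for l=4 (normalisation 4π/9 = 1.396263):
  m=-4: Y*=-0.047713+0.000209i  Y=+0.094926-0.034955i  product -0.004522+0.001688i
  m=-3: Y*=-0.136926-0.136030i  Y=-0.288525+0.078184i  product +0.050142+0.028543i
  m=-2: Y*=-0.000890-0.406584i  Y=+0.417769-0.074475i  product -0.030652-0.169792i
  m=-1: Y*=+0.267008-0.267593i  Y=-0.153771+0.013599i  product -0.037419+0.044779i
  m=+0: Y*=-0.143938-0.000000i  Y=-0.330450+0.000000i  product +0.047564+0.000000i
  m=+1: Y*=-0.267008-0.267593i  Y=+0.153771+0.013599i  product -0.037419-0.044779i
  m=+2: Y*=-0.000890+0.406584i  Y=+0.417769+0.074475i  product -0.030652+0.169792i
  m=+3: Y*=+0.136926-0.136030i  Y=+0.288525+0.078184i  product +0.050142-0.028543i
  m=+4: Y*=-0.047713-0.000209i  Y=+0.094926+0.034955i  product -0.004522-0.001688i
Σ over m = +0.002662+0.000000i; ×(4π/9) → +0.003717+0.000000i. Real part: 0.003717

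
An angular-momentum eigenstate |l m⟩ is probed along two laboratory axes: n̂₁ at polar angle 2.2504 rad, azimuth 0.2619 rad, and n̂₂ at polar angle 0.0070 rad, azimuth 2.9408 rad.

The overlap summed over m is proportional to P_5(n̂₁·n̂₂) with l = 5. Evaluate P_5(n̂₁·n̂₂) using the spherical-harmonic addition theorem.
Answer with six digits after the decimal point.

0.232904

Summing Y*_{l m}(θ₁,φ₁)·Y_{l m}(θ₂,φ₂) over m ∈ [−5, 5]; prefactor 4π/(2·5+1) = 1.142397:
  m=-5: (0.034137, 0.127657) × (-0.000000, -0.000000) = (0.000000, -0.000000)  (running Σ = (0.000000, -0.000000))
  m=-4: (-0.168704, -0.292475) × (0.000000, 0.000000) = (0.000000, -0.000000)  (running Σ = (0.000000, -0.000000))
  m=-3: (0.294022, 0.294200) × (-0.000001, -0.000001) = (-0.000000, -0.000000)  (running Σ = (-0.000000, -0.000000))
  m=-2: (-0.103221, -0.059623) × (0.000153, 0.000065) = (-0.000012, -0.000016)  (running Σ = (-0.000012, -0.000016))
  m=-1: (-0.301624, -0.080852) × (-0.017572, -0.003577) = (0.005011, 0.002500)  (running Σ = (0.004999, 0.002483))
  m=0: (0.207295, -0.000000) × (0.935259, 0.000000) = (0.193875, 0.000000)  (running Σ = (0.198874, 0.002483))
  m=1: (0.301624, -0.080852) × (0.017572, -0.003577) = (0.005011, -0.002500)  (running Σ = (0.203885, -0.000016))
  m=2: (-0.103221, 0.059623) × (0.000153, -0.000065) = (-0.000012, 0.000016)  (running Σ = (0.203873, -0.000000))
  m=3: (-0.294022, 0.294200) × (0.000001, -0.000001) = (-0.000000, 0.000000)  (running Σ = (0.203873, -0.000000))
  m=4: (-0.168704, 0.292475) × (0.000000, -0.000000) = (0.000000, 0.000000)  (running Σ = (0.203873, -0.000000))
  m=5: (-0.034137, 0.127657) × (0.000000, -0.000000) = (0.000000, 0.000000)  (running Σ = (0.203873, -0.000000))
Total Σ_m = (0.203873, -0.000000). Multiply by 1.142397: (0.232904, -0.000000). P_5(cos γ) = 0.232904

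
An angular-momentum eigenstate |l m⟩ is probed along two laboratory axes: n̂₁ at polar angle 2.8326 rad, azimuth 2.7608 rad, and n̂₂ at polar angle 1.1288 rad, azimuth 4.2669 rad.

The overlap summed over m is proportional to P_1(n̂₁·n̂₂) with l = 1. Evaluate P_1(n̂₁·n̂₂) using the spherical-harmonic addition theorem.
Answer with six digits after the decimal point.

-0.389716

Summing Y*_{l m}(θ₁,φ₁)·Y_{l m}(θ₂,φ₂) over m ∈ [−1, 1]; prefactor 4π/(2·1+1) = 4.188790:
  m=-1: -0.09754 + 0.03905j × -0.13457 + 0.28181j = 0.00212 - 0.03274j  (running Σ = 0.00212 - 0.03274j)
  m=0: -0.46546 + 0.00000j × 0.20900 + 0.00000j = -0.09728 + 0.00000j  (running Σ = -0.09516 - 0.03274j)
  m=1: 0.09754 + 0.03905j × 0.13457 + 0.28181j = 0.00212 + 0.03274j  (running Σ = -0.09304 + 0.00000j)
Total Σ_m = -0.09304 + 0.00000j. Multiply by 4.188790: -0.38972 + 0.00000j. P_1(cos γ) = -0.389716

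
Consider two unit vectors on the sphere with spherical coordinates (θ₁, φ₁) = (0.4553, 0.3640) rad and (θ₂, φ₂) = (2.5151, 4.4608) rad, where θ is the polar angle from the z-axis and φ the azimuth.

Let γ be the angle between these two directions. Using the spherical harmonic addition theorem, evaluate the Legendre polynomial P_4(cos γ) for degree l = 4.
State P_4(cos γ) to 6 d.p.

Term-by-term m-sum for l=4 (normalisation 4π/9 = 1.396263):
  [-4]  conj(Y_{4,-4})(Ω₁) = (0.001895, 0.016437) ; Y_{4,-4}(Ω₂) = (0.027974, 0.044182) ; Δ = (-0.000673, 0.000544)
  [-3]  conj(Y_{4,-3})(Ω₁) = (0.044037, 0.084837) ; Y_{4,-3}(Ω₂) = (-0.140012, 0.148863) ; Δ = (-0.018795, -0.005323)
  [-2]  conj(Y_{4,-2})(Ω₁) = (0.224366, 0.199982) ; Y_{4,-2}(Ω₂) = (-0.362035, -0.199277) ; Δ = (-0.041376, -0.117112)
  [-1]  conj(Y_{4,-1})(Ω₁) = (0.462064, 0.176035) ; Y_{4,-1}(Ω₂) = (0.089147, -0.346829) ; Δ = (0.102246, -0.144564)
  [+0]  conj(Y_{4,0})(Ω₁) = (0.166515, -0.000000) ; Y_{4,0}(Ω₂) = (-0.170775, 0.000000) ; Δ = (-0.028437, 0.000000)
  [+1]  conj(Y_{4,1})(Ω₁) = (-0.462064, 0.176035) ; Y_{4,1}(Ω₂) = (-0.089147, -0.346829) ; Δ = (0.102246, 0.144564)
  [+2]  conj(Y_{4,2})(Ω₁) = (0.224366, -0.199982) ; Y_{4,2}(Ω₂) = (-0.362035, 0.199277) ; Δ = (-0.041376, 0.117112)
  [+3]  conj(Y_{4,3})(Ω₁) = (-0.044037, 0.084837) ; Y_{4,3}(Ω₂) = (0.140012, 0.148863) ; Δ = (-0.018795, 0.005323)
  [+4]  conj(Y_{4,4})(Ω₁) = (0.001895, -0.016437) ; Y_{4,4}(Ω₂) = (0.027974, -0.044182) ; Δ = (-0.000673, -0.000544)
Total Σ_m = (0.054366, -0.000000). Multiply by 1.396263: (0.075910, -0.000000). P_4(cos γ) = 0.075910

0.075910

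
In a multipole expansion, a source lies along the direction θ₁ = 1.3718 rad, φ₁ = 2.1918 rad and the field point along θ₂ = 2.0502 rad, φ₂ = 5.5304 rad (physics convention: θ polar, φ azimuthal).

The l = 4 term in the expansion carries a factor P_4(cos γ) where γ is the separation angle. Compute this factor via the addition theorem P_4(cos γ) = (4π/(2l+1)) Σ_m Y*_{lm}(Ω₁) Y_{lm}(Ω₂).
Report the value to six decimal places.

0.508438

Summing Y*_{l m}(θ₁,φ₁)·Y_{l m}(θ₂,φ₂) over m ∈ [−4, 4]; prefactor 4π/(2·4+1) = 1.396263:
  m=-4: -0.32341 + 0.24975j × -0.27193 + 0.03568j = 0.07904 - 0.07945j  (running Σ = 0.07904 - 0.07945j)
  m=-3: 0.22319 + 0.06714j × 0.25594 - 0.31164j = 0.07805 - 0.05237j  (running Σ = 0.15708 - 0.13183j)
  m=-2: 0.07540 + 0.22101j × 0.00840 + 0.12857j = -0.02778 + 0.01155j  (running Σ = 0.12930 - 0.12028j)
  m=-1: 0.14543 - 0.20328j × 0.21346 + 0.19997j = 0.07170 - 0.01431j  (running Σ = 0.20100 - 0.13459j)
  m=0: 0.19899 + 0.00000j × -0.19024 + 0.00000j = -0.03786 + 0.00000j  (running Σ = 0.16314 - 0.13459j)
  m=1: -0.14543 - 0.20328j × -0.21346 + 0.19997j = 0.07170 + 0.01431j  (running Σ = 0.23484 - 0.12028j)
  m=2: 0.07540 - 0.22101j × 0.00840 - 0.12857j = -0.02778 - 0.01155j  (running Σ = 0.20706 - 0.13183j)
  m=3: -0.22319 + 0.06714j × -0.25594 - 0.31164j = 0.07805 + 0.05237j  (running Σ = 0.28511 - 0.07945j)
  m=4: -0.32341 - 0.24975j × -0.27193 - 0.03568j = 0.07904 + 0.07945j  (running Σ = 0.36414 + 0.00000j)
Accumulated sum 0.36414 + 0.00000j; after 4π/(2l+1) scaling, 0.50844 + 0.00000j ⇒ P_4 = 0.508438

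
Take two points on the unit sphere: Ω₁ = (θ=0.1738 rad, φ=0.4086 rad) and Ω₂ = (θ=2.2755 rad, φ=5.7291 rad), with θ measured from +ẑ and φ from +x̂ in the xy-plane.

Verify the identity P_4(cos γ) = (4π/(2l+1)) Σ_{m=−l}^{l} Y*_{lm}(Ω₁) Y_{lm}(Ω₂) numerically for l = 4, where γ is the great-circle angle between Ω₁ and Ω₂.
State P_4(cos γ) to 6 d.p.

-0.373844

Expand P_4 via completeness: Σ_{m} conj(Y_{4,m}) at Ω₁ times Y_{4,m} at Ω₂ —
  [-4]  conj(Y_{4,-4})(Ω₁) = -0.00003 + 0.00039j ; Y_{4,-4}(Ω₂) = -0.08967 + 0.11905j ; Δ = -0.00004 - 0.00004j
  [-3]  conj(Y_{4,-3})(Ω₁) = 0.00216 + 0.00600j ; Y_{4,-3}(Ω₂) = 0.03274 - 0.35698j ; Δ = 0.00221 - 0.00057j
  [-2]  conj(Y_{4,-2})(Ω₁) = 0.03964 + 0.04224j ; Y_{4,-2}(Ω₂) = 0.16788 + 0.33662j ; Δ = -0.00757 + 0.02043j
  [-1]  conj(Y_{4,-1})(Ω₁) = 0.28030 + 0.12136j ; Y_{4,-1}(Ω₂) = 0.01239 + 0.00767j ; Δ = 0.00254 + 0.00365j
  [+0]  conj(Y_{4,0})(Ω₁) = 0.72306 + 0.00000j ; Y_{4,0}(Ω₂) = -0.36240 + 0.00000j ; Δ = -0.26204 + 0.00000j
  [+1]  conj(Y_{4,1})(Ω₁) = -0.28030 + 0.12136j ; Y_{4,1}(Ω₂) = -0.01239 + 0.00767j ; Δ = 0.00254 - 0.00365j
  [+2]  conj(Y_{4,2})(Ω₁) = 0.03964 - 0.04224j ; Y_{4,2}(Ω₂) = 0.16788 - 0.33662j ; Δ = -0.00757 - 0.02043j
  [+3]  conj(Y_{4,3})(Ω₁) = -0.00216 + 0.00600j ; Y_{4,3}(Ω₂) = -0.03274 - 0.35698j ; Δ = 0.00221 + 0.00057j
  [+4]  conj(Y_{4,4})(Ω₁) = -0.00003 - 0.00039j ; Y_{4,4}(Ω₂) = -0.08967 - 0.11905j ; Δ = -0.00004 + 0.00004j
Accumulated sum -0.26775 - 0.00000j; after 4π/(2l+1) scaling, -0.37384 - 0.00000j ⇒ P_4 = -0.373844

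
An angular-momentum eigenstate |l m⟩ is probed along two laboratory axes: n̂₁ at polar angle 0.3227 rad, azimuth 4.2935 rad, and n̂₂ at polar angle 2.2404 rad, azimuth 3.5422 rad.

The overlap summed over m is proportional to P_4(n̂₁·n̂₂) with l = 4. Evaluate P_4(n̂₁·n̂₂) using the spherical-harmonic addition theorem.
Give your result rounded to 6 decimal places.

-0.125993

Addition theorem: P_4(cos γ) = (4π/9) Σ_m Y*_{lm}(Ω₁) Y_{lm}(Ω₂), m = −4…4:
  m=-4: -0.00047 - 0.00445j × -0.00529 - 0.16716j = -0.00074 + 0.00010j  (running Σ = -0.00074 + 0.00010j)
  m=-3: 0.03601 + 0.01170j × 0.13506 - 0.34927j = 0.00895 - 0.01100j  (running Σ = 0.00821 - 0.01089j)
  m=-2: -0.11922 + 0.13241j × 0.24279 - 0.25060j = 0.00424 + 0.06202j  (running Σ = 0.01244 + 0.05113j)
  m=-1: -0.19075 - 0.42843j × -0.06431 + 0.02723j = 0.02393 + 0.02236j  (running Σ = 0.03638 + 0.07349j)
  m=0: 0.45818 + 0.00000j × -0.35574 + 0.00000j = -0.16299 + 0.00000j  (running Σ = -0.12661 + 0.07349j)
  m=1: 0.19075 - 0.42843j × 0.06431 + 0.02723j = 0.02393 - 0.02236j  (running Σ = -0.10268 + 0.05113j)
  m=2: -0.11922 - 0.13241j × 0.24279 + 0.25060j = 0.00424 - 0.06202j  (running Σ = -0.09844 - 0.01089j)
  m=3: -0.03601 + 0.01170j × -0.13506 - 0.34927j = 0.00895 + 0.01100j  (running Σ = -0.08949 + 0.00010j)
  m=4: -0.00047 + 0.00445j × -0.00529 + 0.16716j = -0.00074 - 0.00010j  (running Σ = -0.09024 - 0.00000j)
Σ over m = -0.09024 - 0.00000j; ×(4π/9) → -0.12599 - 0.00000j. Real part: -0.125993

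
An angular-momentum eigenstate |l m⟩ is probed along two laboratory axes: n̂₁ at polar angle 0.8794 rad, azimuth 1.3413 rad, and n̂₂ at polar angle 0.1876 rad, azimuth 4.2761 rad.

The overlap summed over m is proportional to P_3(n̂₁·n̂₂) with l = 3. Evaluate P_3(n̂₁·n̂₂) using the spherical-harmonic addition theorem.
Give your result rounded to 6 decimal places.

Addition theorem: P_3(cos γ) = (4π/7) Σ_m Y*_{lm}(Ω₁) Y_{lm}(Ω₂), m = −3…3:
  m=-3: Y*=(-0.121191, -0.147292)  Y=(0.002614, -0.000701)  product (-0.000420, -0.000300)
  m=-2: Y*=(-0.346685, 0.171330)  Y=(-0.022451, -0.026751)  product (0.012367, 0.005428)
  m=-1: Y*=(0.058491, 0.250377)  Y=(-0.097452, 0.209010)  product (-0.058031, -0.012174)
  m=+0: Y*=(-0.230149, -0.000000)  Y=(0.669496, 0.000000)  product (-0.154083, -0.000000)
  m=+1: Y*=(-0.058491, 0.250377)  Y=(0.097452, 0.209010)  product (-0.058031, 0.012174)
  m=+2: Y*=(-0.346685, -0.171330)  Y=(-0.022451, 0.026751)  product (0.012367, -0.005428)
  m=+3: Y*=(0.121191, -0.147292)  Y=(-0.002614, -0.000701)  product (-0.000420, 0.000300)
Σ over m = (-0.246253, -0.000000); ×(4π/7) → (-0.442072, -0.000000). Real part: -0.442072

-0.442072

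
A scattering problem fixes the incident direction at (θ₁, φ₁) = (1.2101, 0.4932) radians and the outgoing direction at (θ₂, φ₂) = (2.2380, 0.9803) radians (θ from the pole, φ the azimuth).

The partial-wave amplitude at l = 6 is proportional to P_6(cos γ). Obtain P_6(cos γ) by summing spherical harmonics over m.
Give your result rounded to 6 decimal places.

Summing Y*_{l m}(θ₁,φ₁)·Y_{l m}(θ₂,φ₂) over m ∈ [−6, 6]; prefactor 4π/(2·6+1) = 0.966644:
  term(m=-6) = -0.03592 - 0.00799j   from Y*(Ω₁)=-0.31874 + 0.05879j, Y(Ω₂)=0.10450 + 0.04435j
  term(m=-5) = 0.09982 + 0.08513j   from Y*(Ω₁)=-0.33048 + 0.26485j, Y(Ω₂)=-0.05823 - 0.30425j
  term(m=-4) = -0.01628 - 0.04105j   from Y*(Ω₁)=-0.03960 + 0.09314j, Y(Ω₂)=-0.31036 + 0.30678j
  term(m=-3) = 0.00794 - 0.07225j   from Y*(Ω₁)=-0.02795 - 0.30564j, Y(Ω₂)=0.23205 + 0.04721j
  term(m=-2) = 0.02477 - 0.03648j   from Y*(Ω₁)=-0.11484 - 0.17361j, Y(Ω₂)=0.08050 + 0.19594j
  term(m=-1) = 0.07047 - 0.03733j   from Y*(Ω₁)=0.21273 + 0.11434j, Y(Ω₂)=0.18384 - 0.27428j
  term(m=+0) = 0.02924 + 0.00000j   from Y*(Ω₁)=0.23125 + 0.00000j, Y(Ω₂)=0.12646 + 0.00000j
  term(m=+1) = 0.07047 + 0.03733j   from Y*(Ω₁)=-0.21273 + 0.11434j, Y(Ω₂)=-0.18384 - 0.27428j
  term(m=+2) = 0.02477 + 0.03648j   from Y*(Ω₁)=-0.11484 + 0.17361j, Y(Ω₂)=0.08050 - 0.19594j
  term(m=+3) = 0.00794 + 0.07225j   from Y*(Ω₁)=0.02795 - 0.30564j, Y(Ω₂)=-0.23205 + 0.04721j
  term(m=+4) = -0.01628 + 0.04105j   from Y*(Ω₁)=-0.03960 - 0.09314j, Y(Ω₂)=-0.31036 - 0.30678j
  term(m=+5) = 0.09982 - 0.08513j   from Y*(Ω₁)=0.33048 + 0.26485j, Y(Ω₂)=0.05823 - 0.30425j
  term(m=+6) = -0.03592 + 0.00799j   from Y*(Ω₁)=-0.31874 - 0.05879j, Y(Ω₂)=0.10450 - 0.04435j
Total Σ_m = 0.33086 - 0.00000j. Multiply by 0.966644: 0.31983 - 0.00000j. P_6(cos γ) = 0.319827

0.319827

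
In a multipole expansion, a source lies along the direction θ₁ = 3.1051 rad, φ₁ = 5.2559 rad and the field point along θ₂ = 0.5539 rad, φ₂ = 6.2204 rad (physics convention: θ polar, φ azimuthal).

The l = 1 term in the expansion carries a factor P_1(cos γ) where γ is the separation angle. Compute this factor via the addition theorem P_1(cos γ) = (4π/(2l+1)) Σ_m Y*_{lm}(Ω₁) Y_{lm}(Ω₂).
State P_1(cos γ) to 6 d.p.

-0.838978

Addition theorem: P_1(cos γ) = (4π/3) Σ_m Y*_{lm}(Ω₁) Y_{lm}(Ω₂), m = −1…1:
  m=-1: 0.00652 - 0.01079j × 0.18137 + 0.01140j = 0.00131 - 0.00188j  (running Σ = 0.00131 - 0.00188j)
  m=0: -0.48828 + 0.00000j × 0.41555 + 0.00000j = -0.20290 + 0.00000j  (running Σ = -0.20160 - 0.00188j)
  m=1: -0.00652 - 0.01079j × -0.18137 + 0.01140j = 0.00131 + 0.00188j  (running Σ = -0.20029 + 0.00000j)
Total Σ_m = -0.20029 + 0.00000j. Multiply by 4.188790: -0.83898 + 0.00000j. P_1(cos γ) = -0.838978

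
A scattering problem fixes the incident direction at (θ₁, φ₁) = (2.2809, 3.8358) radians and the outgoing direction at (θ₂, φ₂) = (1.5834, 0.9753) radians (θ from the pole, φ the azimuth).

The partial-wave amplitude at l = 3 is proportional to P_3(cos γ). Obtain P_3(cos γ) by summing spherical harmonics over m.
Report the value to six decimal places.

Term-by-term m-sum for l=3 (normalisation 4π/7 = 1.795196):
  m=-3: Y*=+0.089099-0.158608i  Y=-0.407459-0.089275i  product -0.050464+0.056672i
  m=-2: Y*=-0.069483-0.376744i  Y=+0.004775+0.011961i  product +0.004174-0.002630i
  m=-1: Y*=-0.211882-0.176378i  Y=-0.181120+0.267318i  product +0.085525-0.024694i
  m=+0: Y*=+0.212881-0.000000i  Y=+0.014106+0.000000i  product +0.003003+0.000000i
  m=+1: Y*=+0.211882-0.176378i  Y=+0.181120+0.267318i  product +0.085525+0.024694i
  m=+2: Y*=-0.069483+0.376744i  Y=+0.004775-0.011961i  product +0.004174+0.002630i
  m=+3: Y*=-0.089099-0.158608i  Y=+0.407459-0.089275i  product -0.050464-0.056672i
Σ over m = +0.081473+0.000000i; ×(4π/7) → +0.146260+0.000000i. Real part: 0.146260

0.146260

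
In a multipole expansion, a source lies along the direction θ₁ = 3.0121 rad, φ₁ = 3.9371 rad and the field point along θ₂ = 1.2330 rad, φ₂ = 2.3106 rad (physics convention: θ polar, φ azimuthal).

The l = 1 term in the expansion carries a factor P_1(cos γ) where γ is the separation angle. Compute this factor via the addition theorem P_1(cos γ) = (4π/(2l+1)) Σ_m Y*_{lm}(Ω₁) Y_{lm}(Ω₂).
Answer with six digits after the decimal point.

Summing Y*_{l m}(θ₁,φ₁)·Y_{l m}(θ₂,φ₂) over m ∈ [−1, 1]; prefactor 4π/(2·1+1) = 4.188790:
  term(m=-1) = -0.00081 + 0.01452j   from Y*(Ω₁)=-0.03123 - 0.03186j, Y(Ω₂)=-0.21975 - 0.24076j
  term(m=+0) = -0.07846 + 0.00000j   from Y*(Ω₁)=-0.48451 + 0.00000j, Y(Ω₂)=0.16193 + 0.00000j
  term(m=+1) = -0.00081 - 0.01452j   from Y*(Ω₁)=0.03123 - 0.03186j, Y(Ω₂)=0.21975 - 0.24076j
Σ over m = -0.08007 + 0.00000j; ×(4π/3) → -0.33542 + 0.00000j. Real part: -0.335417

-0.335417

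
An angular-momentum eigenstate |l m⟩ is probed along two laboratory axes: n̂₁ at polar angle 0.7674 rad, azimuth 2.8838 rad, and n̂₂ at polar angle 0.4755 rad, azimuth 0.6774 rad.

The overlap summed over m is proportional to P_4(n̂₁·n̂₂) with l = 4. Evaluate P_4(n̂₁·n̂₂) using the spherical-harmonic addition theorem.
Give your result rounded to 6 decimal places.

Term-by-term m-sum for l=4 (normalisation 4π/9 = 1.396263):
  [-4]  conj(Y_{4,-4})(Ω₁) = (0.052827, -0.088204) ; Y_{4,-4}(Ω₂) = (-0.017650, -0.008137) ; Δ = (-0.001650, 0.001127)
  [-3]  conj(Y_{4,-3})(Ω₁) = (-0.215712, 0.210587) ; Y_{4,-3}(Ω₂) = (-0.047529, -0.095595) ; Δ = (0.030384, 0.010612)
  [-2]  conj(Y_{4,-2})(Ω₁) = (0.368373, -0.208762) ; Y_{4,-2}(Ω₂) = (0.068108, -0.310402) ; Δ = (-0.039711, -0.128562)
  [-1]  conj(Y_{4,-1})(Ω₁) = (-0.143081, 0.037725) ; Y_{4,-1}(Ω₂) = (0.380039, -0.305692) ; Δ = (-0.042844, 0.058076)
  [+0]  conj(Y_{4,0})(Ω₁) = (-0.333087, -0.000000) ; Y_{4,0}(Ω₂) = (0.122130, 0.000000) ; Δ = (-0.040680, -0.000000)
  [+1]  conj(Y_{4,1})(Ω₁) = (0.143081, 0.037725) ; Y_{4,1}(Ω₂) = (-0.380039, -0.305692) ; Δ = (-0.042844, -0.058076)
  [+2]  conj(Y_{4,2})(Ω₁) = (0.368373, 0.208762) ; Y_{4,2}(Ω₂) = (0.068108, 0.310402) ; Δ = (-0.039711, 0.128562)
  [+3]  conj(Y_{4,3})(Ω₁) = (0.215712, 0.210587) ; Y_{4,3}(Ω₂) = (0.047529, -0.095595) ; Δ = (0.030384, -0.010612)
  [+4]  conj(Y_{4,4})(Ω₁) = (0.052827, 0.088204) ; Y_{4,4}(Ω₂) = (-0.017650, 0.008137) ; Δ = (-0.001650, -0.001127)
Σ over m = (-0.148323, -0.000000); ×(4π/9) → (-0.207099, -0.000000). Real part: -0.207099

-0.207099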